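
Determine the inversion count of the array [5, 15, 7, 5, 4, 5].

Finding inversions in [5, 15, 7, 5, 4, 5]:

(0, 4): arr[0]=5 > arr[4]=4
(1, 2): arr[1]=15 > arr[2]=7
(1, 3): arr[1]=15 > arr[3]=5
(1, 4): arr[1]=15 > arr[4]=4
(1, 5): arr[1]=15 > arr[5]=5
(2, 3): arr[2]=7 > arr[3]=5
(2, 4): arr[2]=7 > arr[4]=4
(2, 5): arr[2]=7 > arr[5]=5
(3, 4): arr[3]=5 > arr[4]=4

Total inversions: 9

The array has 9 inversion(s): (0,4), (1,2), (1,3), (1,4), (1,5), (2,3), (2,4), (2,5), (3,4). Each pair (i,j) satisfies i < j and arr[i] > arr[j].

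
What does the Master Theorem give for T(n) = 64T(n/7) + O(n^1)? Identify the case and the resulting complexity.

Master Theorem for T(n) = 64T(n/7) + O(n^1):

a = 64, b = 7, c = 1
log_b(a) = log_7(64) = 2.1372

Case 1: c = 1 < log_7(64) = 2.1372
T(n) = O(n^(log_7 64))

For T(n) = 64T(n/7) + O(n^1): log_7(64) = 2.1372. This is Case 1 of the Master Theorem (c < log_b(a), work dominated by leaves), giving O(n^(log_7 64)).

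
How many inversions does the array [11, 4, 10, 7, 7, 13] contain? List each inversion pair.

Finding inversions in [11, 4, 10, 7, 7, 13]:

(0, 1): arr[0]=11 > arr[1]=4
(0, 2): arr[0]=11 > arr[2]=10
(0, 3): arr[0]=11 > arr[3]=7
(0, 4): arr[0]=11 > arr[4]=7
(2, 3): arr[2]=10 > arr[3]=7
(2, 4): arr[2]=10 > arr[4]=7

Total inversions: 6

The array has 6 inversion(s): (0,1), (0,2), (0,3), (0,4), (2,3), (2,4). Each pair (i,j) satisfies i < j and arr[i] > arr[j].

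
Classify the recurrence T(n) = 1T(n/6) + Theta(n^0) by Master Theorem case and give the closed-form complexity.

Master Theorem for T(n) = 1T(n/6) + O(n^0):

a = 1, b = 6, c = 0
log_b(a) = log_6(1) = 0.0000

Case 2: c = 0 = log_6(1) = 0.0000
T(n) = O(n^0 log n) = O(log n)

For T(n) = 1T(n/6) + O(n^0): log_6(1) = 0.0000. This is Case 2 of the Master Theorem (c = log_b(a), equal work at all levels), giving O(log n).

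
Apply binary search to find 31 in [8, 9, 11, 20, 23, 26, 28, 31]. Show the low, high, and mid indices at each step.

Binary search for 31 in [8, 9, 11, 20, 23, 26, 28, 31]:

lo=0, hi=7, mid=3, arr[mid]=20 -> 20 < 31, search right half
lo=4, hi=7, mid=5, arr[mid]=26 -> 26 < 31, search right half
lo=6, hi=7, mid=6, arr[mid]=28 -> 28 < 31, search right half
lo=7, hi=7, mid=7, arr[mid]=31 -> Found target at index 7!

Binary search finds 31 at index 7 after 4 comparisons. The search repeatedly halves the search space by comparing with the middle element.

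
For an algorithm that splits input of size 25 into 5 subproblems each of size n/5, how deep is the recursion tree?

For divide and conquer with division factor 5:

Problem sizes at each level:
Level 0: 25
Level 1: 5
Level 2: 1

The root is level 0 and the size-1 base case is level 2 (the tree spans levels 0 through 2, i.e. 3 levels counting the root), so the depth is the number of divisions: log_5(25) = 2

The recursion tree depth is log_5(25) = 2. At each level, the problem size is divided by 5, so it takes 2 divisions to reduce to a base case of size 1. The algorithm makes 5 recursive calls at each level.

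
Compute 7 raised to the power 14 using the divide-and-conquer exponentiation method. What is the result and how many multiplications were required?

Computing 7^14 by squaring (build up from 7^1; each line after the first costs one multiplication):

7^1 = 7
7^2 = (7^1)^2 = 7^2 = 49
7^3 = 7 * 7^2 = 7 * 49 = 343
7^6 = (7^3)^2 = 343^2 = 117649
7^7 = 7 * 7^6 = 7 * 117649 = 823543
7^14 = (7^7)^2 = 823543^2 = 678223072849

Result: 678223072849
Multiplications needed: 5 (5 lines after 7^1)

7^14 = 678223072849. Using exponentiation by squaring, this requires 5 multiplications. The key idea: if the exponent is even, square the half-power; if odd, multiply by the base once.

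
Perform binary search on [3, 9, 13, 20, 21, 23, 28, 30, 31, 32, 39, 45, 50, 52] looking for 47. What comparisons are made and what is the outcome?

Binary search for 47 in [3, 9, 13, 20, 21, 23, 28, 30, 31, 32, 39, 45, 50, 52]:

lo=0, hi=13, mid=6, arr[mid]=28 -> 28 < 47, search right half
lo=7, hi=13, mid=10, arr[mid]=39 -> 39 < 47, search right half
lo=11, hi=13, mid=12, arr[mid]=50 -> 50 > 47, search left half
lo=11, hi=11, mid=11, arr[mid]=45 -> 45 < 47, search right half
lo=12 > hi=11, target 47 not found

Binary search determines that 47 is not in the array after 4 comparisons. The search space was exhausted without finding the target.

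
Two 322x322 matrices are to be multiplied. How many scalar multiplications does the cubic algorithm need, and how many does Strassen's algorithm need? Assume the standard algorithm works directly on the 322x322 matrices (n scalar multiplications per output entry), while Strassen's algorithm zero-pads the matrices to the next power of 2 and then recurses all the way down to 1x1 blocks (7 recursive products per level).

Matrix multiplication for 322x322 matrices:

Strassen's algorithm requires power-of-2 dimensions. Pad 322x322 to 512x512 (next power of 2).

Standard algorithm: 322^3 = 33386248 multiplications
Strassen's algorithm: 7^(log2(512)) = 7^9 = 40353607 multiplications
Difference: 33386248 - 40353607 = -6967359 (Strassen uses MORE here due to padding overhead — for small or just-over-power-of-2 n, padding can outweigh the per-level savings)

Standard: 33386248 multiplications (322^3). Strassen: 40353607 multiplications (7^9, after padding to 512x512). Strassen reduces 8 recursive multiplications to 7 at each level.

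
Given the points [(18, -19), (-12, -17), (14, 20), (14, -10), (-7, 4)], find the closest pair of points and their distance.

Computing all pairwise distances among 5 points:

d((18, -19), (-12, -17)) = 30.0666
d((18, -19), (14, 20)) = 39.2046
d((18, -19), (14, -10)) = 9.8489 <-- minimum
d((18, -19), (-7, 4)) = 33.9706
d((-12, -17), (14, 20)) = 45.2217
d((-12, -17), (14, -10)) = 26.9258
d((-12, -17), (-7, 4)) = 21.587
d((14, 20), (14, -10)) = 30.0
d((14, 20), (-7, 4)) = 26.4008
d((14, -10), (-7, 4)) = 25.2389

Closest pair: (18, -19) and (14, -10) with distance 9.8489

The closest pair is (18, -19) and (14, -10) with Euclidean distance 9.8489. For 5 points, brute-force pairwise comparison is shown above. For large n, the divide-and-conquer algorithm (sort by x, recurse on halves, check the dividing strip) achieves O(n log n).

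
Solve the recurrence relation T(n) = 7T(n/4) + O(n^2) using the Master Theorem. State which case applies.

Master Theorem for T(n) = 7T(n/4) + O(n^2):

a = 7, b = 4, c = 2
log_b(a) = log_4(7) = 1.4037

Case 3: c = 2 > log_4(7) = 1.4037
T(n) = O(n^2) = O(n^2)

For T(n) = 7T(n/4) + O(n^2): log_4(7) = 1.4037. This is Case 3 of the Master Theorem (c > log_b(a), work dominated by root), giving O(n^2).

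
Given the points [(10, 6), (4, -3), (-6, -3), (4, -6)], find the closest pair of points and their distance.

Computing all pairwise distances among 4 points:

d((10, 6), (4, -3)) = 10.8167
d((10, 6), (-6, -3)) = 18.3576
d((10, 6), (4, -6)) = 13.4164
d((4, -3), (-6, -3)) = 10.0
d((4, -3), (4, -6)) = 3.0 <-- minimum
d((-6, -3), (4, -6)) = 10.4403

Closest pair: (4, -3) and (4, -6) with distance 3.0

The closest pair is (4, -3) and (4, -6) with Euclidean distance 3.0. For 4 points, brute-force pairwise comparison is shown above. For large n, the divide-and-conquer algorithm (sort by x, recurse on halves, check the dividing strip) achieves O(n log n).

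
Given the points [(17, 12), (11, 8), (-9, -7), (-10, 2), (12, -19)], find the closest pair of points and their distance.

Computing all pairwise distances among 5 points:

d((17, 12), (11, 8)) = 7.2111 <-- minimum
d((17, 12), (-9, -7)) = 32.2025
d((17, 12), (-10, 2)) = 28.7924
d((17, 12), (12, -19)) = 31.4006
d((11, 8), (-9, -7)) = 25.0
d((11, 8), (-10, 2)) = 21.8403
d((11, 8), (12, -19)) = 27.0185
d((-9, -7), (-10, 2)) = 9.0554
d((-9, -7), (12, -19)) = 24.1868
d((-10, 2), (12, -19)) = 30.4138

Closest pair: (17, 12) and (11, 8) with distance 7.2111

The closest pair is (17, 12) and (11, 8) with Euclidean distance 7.2111. For 5 points, brute-force pairwise comparison is shown above. For large n, the divide-and-conquer algorithm (sort by x, recurse on halves, check the dividing strip) achieves O(n log n).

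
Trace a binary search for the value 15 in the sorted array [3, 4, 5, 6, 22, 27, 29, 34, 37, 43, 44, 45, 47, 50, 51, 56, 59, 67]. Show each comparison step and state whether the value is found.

Binary search for 15 in [3, 4, 5, 6, 22, 27, 29, 34, 37, 43, 44, 45, 47, 50, 51, 56, 59, 67]:

lo=0, hi=17, mid=8, arr[mid]=37 -> 37 > 15, search left half
lo=0, hi=7, mid=3, arr[mid]=6 -> 6 < 15, search right half
lo=4, hi=7, mid=5, arr[mid]=27 -> 27 > 15, search left half
lo=4, hi=4, mid=4, arr[mid]=22 -> 22 > 15, search left half
lo=4 > hi=3, target 15 not found

Binary search determines that 15 is not in the array after 4 comparisons. The search space was exhausted without finding the target.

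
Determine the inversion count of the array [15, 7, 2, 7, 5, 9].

Finding inversions in [15, 7, 2, 7, 5, 9]:

(0, 1): arr[0]=15 > arr[1]=7
(0, 2): arr[0]=15 > arr[2]=2
(0, 3): arr[0]=15 > arr[3]=7
(0, 4): arr[0]=15 > arr[4]=5
(0, 5): arr[0]=15 > arr[5]=9
(1, 2): arr[1]=7 > arr[2]=2
(1, 4): arr[1]=7 > arr[4]=5
(3, 4): arr[3]=7 > arr[4]=5

Total inversions: 8

The array has 8 inversion(s): (0,1), (0,2), (0,3), (0,4), (0,5), (1,2), (1,4), (3,4). Each pair (i,j) satisfies i < j and arr[i] > arr[j].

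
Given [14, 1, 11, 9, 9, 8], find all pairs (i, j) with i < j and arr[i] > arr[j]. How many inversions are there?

Finding inversions in [14, 1, 11, 9, 9, 8]:

(0, 1): arr[0]=14 > arr[1]=1
(0, 2): arr[0]=14 > arr[2]=11
(0, 3): arr[0]=14 > arr[3]=9
(0, 4): arr[0]=14 > arr[4]=9
(0, 5): arr[0]=14 > arr[5]=8
(2, 3): arr[2]=11 > arr[3]=9
(2, 4): arr[2]=11 > arr[4]=9
(2, 5): arr[2]=11 > arr[5]=8
(3, 5): arr[3]=9 > arr[5]=8
(4, 5): arr[4]=9 > arr[5]=8

Total inversions: 10

The array has 10 inversion(s): (0,1), (0,2), (0,3), (0,4), (0,5), (2,3), (2,4), (2,5), (3,5), (4,5). Each pair (i,j) satisfies i < j and arr[i] > arr[j].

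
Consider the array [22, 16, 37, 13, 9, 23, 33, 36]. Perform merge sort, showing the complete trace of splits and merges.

Merge sort trace:

Split: [22, 16, 37, 13, 9, 23, 33, 36] -> [22, 16, 37, 13] and [9, 23, 33, 36]
  Split: [22, 16, 37, 13] -> [22, 16] and [37, 13]
    Split: [22, 16] -> [22] and [16]
    Merge: [22] + [16] -> [16, 22]
    Split: [37, 13] -> [37] and [13]
    Merge: [37] + [13] -> [13, 37]
  Merge: [16, 22] + [13, 37] -> [13, 16, 22, 37]
  Split: [9, 23, 33, 36] -> [9, 23] and [33, 36]
    Split: [9, 23] -> [9] and [23]
    Merge: [9] + [23] -> [9, 23]
    Split: [33, 36] -> [33] and [36]
    Merge: [33] + [36] -> [33, 36]
  Merge: [9, 23] + [33, 36] -> [9, 23, 33, 36]
Merge: [13, 16, 22, 37] + [9, 23, 33, 36] -> [9, 13, 16, 22, 23, 33, 36, 37]

Final sorted array: [9, 13, 16, 22, 23, 33, 36, 37]

The merge sort proceeds by recursively splitting the array and merging sorted halves.
After all merges, the sorted array is [9, 13, 16, 22, 23, 33, 36, 37].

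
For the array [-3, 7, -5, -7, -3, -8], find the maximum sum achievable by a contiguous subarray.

Using Kadane's algorithm on [-3, 7, -5, -7, -3, -8]:

Scanning through the array:
Position 1 (value 7): max_ending_here = 7, max_so_far = 7
Position 2 (value -5): max_ending_here = 2, max_so_far = 7
Position 3 (value -7): max_ending_here = -5, max_so_far = 7
Position 4 (value -3): max_ending_here = -3, max_so_far = 7
Position 5 (value -8): max_ending_here = -8, max_so_far = 7

Maximum subarray: [7]
Maximum sum: 7

The maximum subarray is [7] with sum 7. This subarray runs from index 1 to index 1.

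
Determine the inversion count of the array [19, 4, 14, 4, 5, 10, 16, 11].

Finding inversions in [19, 4, 14, 4, 5, 10, 16, 11]:

(0, 1): arr[0]=19 > arr[1]=4
(0, 2): arr[0]=19 > arr[2]=14
(0, 3): arr[0]=19 > arr[3]=4
(0, 4): arr[0]=19 > arr[4]=5
(0, 5): arr[0]=19 > arr[5]=10
(0, 6): arr[0]=19 > arr[6]=16
(0, 7): arr[0]=19 > arr[7]=11
(2, 3): arr[2]=14 > arr[3]=4
(2, 4): arr[2]=14 > arr[4]=5
(2, 5): arr[2]=14 > arr[5]=10
(2, 7): arr[2]=14 > arr[7]=11
(6, 7): arr[6]=16 > arr[7]=11

Total inversions: 12

The array has 12 inversion(s): (0,1), (0,2), (0,3), (0,4), (0,5), (0,6), (0,7), (2,3), (2,4), (2,5), (2,7), (6,7). Each pair (i,j) satisfies i < j and arr[i] > arr[j].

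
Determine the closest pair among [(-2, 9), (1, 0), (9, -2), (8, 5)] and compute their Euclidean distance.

Computing all pairwise distances among 4 points:

d((-2, 9), (1, 0)) = 9.4868
d((-2, 9), (9, -2)) = 15.5563
d((-2, 9), (8, 5)) = 10.7703
d((1, 0), (9, -2)) = 8.2462
d((1, 0), (8, 5)) = 8.6023
d((9, -2), (8, 5)) = 7.0711 <-- minimum

Closest pair: (9, -2) and (8, 5) with distance 7.0711

The closest pair is (9, -2) and (8, 5) with Euclidean distance 7.0711. For 4 points, brute-force pairwise comparison is shown above. For large n, the divide-and-conquer algorithm (sort by x, recurse on halves, check the dividing strip) achieves O(n log n).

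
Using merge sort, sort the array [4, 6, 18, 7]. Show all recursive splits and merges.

Merge sort trace:

Split: [4, 6, 18, 7] -> [4, 6] and [18, 7]
  Split: [4, 6] -> [4] and [6]
  Merge: [4] + [6] -> [4, 6]
  Split: [18, 7] -> [18] and [7]
  Merge: [18] + [7] -> [7, 18]
Merge: [4, 6] + [7, 18] -> [4, 6, 7, 18]

Final sorted array: [4, 6, 7, 18]

The merge sort proceeds by recursively splitting the array and merging sorted halves.
After all merges, the sorted array is [4, 6, 7, 18].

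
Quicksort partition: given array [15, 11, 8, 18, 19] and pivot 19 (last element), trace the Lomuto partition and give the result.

Lomuto partition with pivot = 19:

Initial array: [15, 11, 8, 18, 19]

arr[0]=15 <= 19: swap with position 0, array becomes [15, 11, 8, 18, 19]
arr[1]=11 <= 19: swap with position 1, array becomes [15, 11, 8, 18, 19]
arr[2]=8 <= 19: swap with position 2, array becomes [15, 11, 8, 18, 19]
arr[3]=18 <= 19: swap with position 3, array becomes [15, 11, 8, 18, 19]

Place pivot at position 4: [15, 11, 8, 18, 19]
Pivot position: 4

After partitioning with pivot 19, the array becomes [15, 11, 8, 18, 19]. The pivot is placed at index 4. All elements to the left of the pivot are <= 19, and all elements to the right are > 19.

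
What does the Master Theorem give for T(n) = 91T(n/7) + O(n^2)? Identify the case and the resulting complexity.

Master Theorem for T(n) = 91T(n/7) + O(n^2):

a = 91, b = 7, c = 2
log_b(a) = log_7(91) = 2.3181

Case 1: c = 2 < log_7(91) = 2.3181
T(n) = O(n^(log_7 91))

For T(n) = 91T(n/7) + O(n^2): log_7(91) = 2.3181. This is Case 1 of the Master Theorem (c < log_b(a), work dominated by leaves), giving O(n^(log_7 91)).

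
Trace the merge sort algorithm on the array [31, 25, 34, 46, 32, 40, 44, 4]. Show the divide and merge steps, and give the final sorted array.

Merge sort trace:

Split: [31, 25, 34, 46, 32, 40, 44, 4] -> [31, 25, 34, 46] and [32, 40, 44, 4]
  Split: [31, 25, 34, 46] -> [31, 25] and [34, 46]
    Split: [31, 25] -> [31] and [25]
    Merge: [31] + [25] -> [25, 31]
    Split: [34, 46] -> [34] and [46]
    Merge: [34] + [46] -> [34, 46]
  Merge: [25, 31] + [34, 46] -> [25, 31, 34, 46]
  Split: [32, 40, 44, 4] -> [32, 40] and [44, 4]
    Split: [32, 40] -> [32] and [40]
    Merge: [32] + [40] -> [32, 40]
    Split: [44, 4] -> [44] and [4]
    Merge: [44] + [4] -> [4, 44]
  Merge: [32, 40] + [4, 44] -> [4, 32, 40, 44]
Merge: [25, 31, 34, 46] + [4, 32, 40, 44] -> [4, 25, 31, 32, 34, 40, 44, 46]

Final sorted array: [4, 25, 31, 32, 34, 40, 44, 46]

The merge sort proceeds by recursively splitting the array and merging sorted halves.
After all merges, the sorted array is [4, 25, 31, 32, 34, 40, 44, 46].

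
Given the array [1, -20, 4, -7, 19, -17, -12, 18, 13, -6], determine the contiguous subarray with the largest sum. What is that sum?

Using Kadane's algorithm on [1, -20, 4, -7, 19, -17, -12, 18, 13, -6]:

Scanning through the array:
Position 1 (value -20): max_ending_here = -19, max_so_far = 1
Position 2 (value 4): max_ending_here = 4, max_so_far = 4
Position 3 (value -7): max_ending_here = -3, max_so_far = 4
Position 4 (value 19): max_ending_here = 19, max_so_far = 19
Position 5 (value -17): max_ending_here = 2, max_so_far = 19
Position 6 (value -12): max_ending_here = -10, max_so_far = 19
Position 7 (value 18): max_ending_here = 18, max_so_far = 19
Position 8 (value 13): max_ending_here = 31, max_so_far = 31
Position 9 (value -6): max_ending_here = 25, max_so_far = 31

Maximum subarray: [18, 13]
Maximum sum: 31

The maximum subarray is [18, 13] with sum 31. This subarray runs from index 7 to index 8.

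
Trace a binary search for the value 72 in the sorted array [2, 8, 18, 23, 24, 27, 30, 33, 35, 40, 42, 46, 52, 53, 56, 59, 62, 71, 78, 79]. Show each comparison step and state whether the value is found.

Binary search for 72 in [2, 8, 18, 23, 24, 27, 30, 33, 35, 40, 42, 46, 52, 53, 56, 59, 62, 71, 78, 79]:

lo=0, hi=19, mid=9, arr[mid]=40 -> 40 < 72, search right half
lo=10, hi=19, mid=14, arr[mid]=56 -> 56 < 72, search right half
lo=15, hi=19, mid=17, arr[mid]=71 -> 71 < 72, search right half
lo=18, hi=19, mid=18, arr[mid]=78 -> 78 > 72, search left half
lo=18 > hi=17, target 72 not found

Binary search determines that 72 is not in the array after 4 comparisons. The search space was exhausted without finding the target.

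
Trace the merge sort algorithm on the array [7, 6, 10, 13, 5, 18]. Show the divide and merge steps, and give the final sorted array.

Merge sort trace:

Split: [7, 6, 10, 13, 5, 18] -> [7, 6, 10] and [13, 5, 18]
  Split: [7, 6, 10] -> [7] and [6, 10]
    Split: [6, 10] -> [6] and [10]
    Merge: [6] + [10] -> [6, 10]
  Merge: [7] + [6, 10] -> [6, 7, 10]
  Split: [13, 5, 18] -> [13] and [5, 18]
    Split: [5, 18] -> [5] and [18]
    Merge: [5] + [18] -> [5, 18]
  Merge: [13] + [5, 18] -> [5, 13, 18]
Merge: [6, 7, 10] + [5, 13, 18] -> [5, 6, 7, 10, 13, 18]

Final sorted array: [5, 6, 7, 10, 13, 18]

The merge sort proceeds by recursively splitting the array and merging sorted halves.
After all merges, the sorted array is [5, 6, 7, 10, 13, 18].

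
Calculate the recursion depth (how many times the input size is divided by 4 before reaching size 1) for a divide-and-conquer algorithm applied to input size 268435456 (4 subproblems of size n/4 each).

For divide and conquer with division factor 4:

Problem sizes at each level:
Level 0: 268435456
Level 1: 67108864
Level 2: 16777216
Level 3: 4194304
Level 4: 1048576
Level 5: 262144
Level 6: 65536
Level 7: 16384
Level 8: 4096
Level 9: 1024
Level 10: 256
Level 11: 64
Level 12: 16
Level 13: 4
Level 14: 1

The root is level 0 and the size-1 base case is level 14 (the tree spans levels 0 through 14, i.e. 15 levels counting the root), so the depth is the number of divisions: log_4(268435456) = 14

The recursion tree depth is log_4(268435456) = 14. At each level, the problem size is divided by 4, so it takes 14 divisions to reduce to a base case of size 1. The algorithm makes 4 recursive calls at each level.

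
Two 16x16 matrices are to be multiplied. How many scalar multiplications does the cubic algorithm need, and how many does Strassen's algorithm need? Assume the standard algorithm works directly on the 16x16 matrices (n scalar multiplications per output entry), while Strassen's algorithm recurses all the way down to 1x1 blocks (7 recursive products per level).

Matrix multiplication for 16x16 matrices:

Standard algorithm: 16^3 = 4096 multiplications
Strassen's algorithm: 7^(log2(16)) = 7^4 = 2401 multiplications
Savings: 4096 - 2401 = 1695 multiplications

Standard: 4096 multiplications (16^3). Strassen: 2401 multiplications (7^4). Strassen reduces 8 recursive multiplications to 7 at each level.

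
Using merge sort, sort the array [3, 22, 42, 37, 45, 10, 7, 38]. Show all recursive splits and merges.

Merge sort trace:

Split: [3, 22, 42, 37, 45, 10, 7, 38] -> [3, 22, 42, 37] and [45, 10, 7, 38]
  Split: [3, 22, 42, 37] -> [3, 22] and [42, 37]
    Split: [3, 22] -> [3] and [22]
    Merge: [3] + [22] -> [3, 22]
    Split: [42, 37] -> [42] and [37]
    Merge: [42] + [37] -> [37, 42]
  Merge: [3, 22] + [37, 42] -> [3, 22, 37, 42]
  Split: [45, 10, 7, 38] -> [45, 10] and [7, 38]
    Split: [45, 10] -> [45] and [10]
    Merge: [45] + [10] -> [10, 45]
    Split: [7, 38] -> [7] and [38]
    Merge: [7] + [38] -> [7, 38]
  Merge: [10, 45] + [7, 38] -> [7, 10, 38, 45]
Merge: [3, 22, 37, 42] + [7, 10, 38, 45] -> [3, 7, 10, 22, 37, 38, 42, 45]

Final sorted array: [3, 7, 10, 22, 37, 38, 42, 45]

The merge sort proceeds by recursively splitting the array and merging sorted halves.
After all merges, the sorted array is [3, 7, 10, 22, 37, 38, 42, 45].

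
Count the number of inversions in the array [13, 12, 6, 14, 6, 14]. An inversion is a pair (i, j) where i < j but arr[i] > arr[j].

Finding inversions in [13, 12, 6, 14, 6, 14]:

(0, 1): arr[0]=13 > arr[1]=12
(0, 2): arr[0]=13 > arr[2]=6
(0, 4): arr[0]=13 > arr[4]=6
(1, 2): arr[1]=12 > arr[2]=6
(1, 4): arr[1]=12 > arr[4]=6
(3, 4): arr[3]=14 > arr[4]=6

Total inversions: 6

The array has 6 inversion(s): (0,1), (0,2), (0,4), (1,2), (1,4), (3,4). Each pair (i,j) satisfies i < j and arr[i] > arr[j].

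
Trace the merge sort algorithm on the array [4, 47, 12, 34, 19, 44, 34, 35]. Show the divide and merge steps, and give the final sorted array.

Merge sort trace:

Split: [4, 47, 12, 34, 19, 44, 34, 35] -> [4, 47, 12, 34] and [19, 44, 34, 35]
  Split: [4, 47, 12, 34] -> [4, 47] and [12, 34]
    Split: [4, 47] -> [4] and [47]
    Merge: [4] + [47] -> [4, 47]
    Split: [12, 34] -> [12] and [34]
    Merge: [12] + [34] -> [12, 34]
  Merge: [4, 47] + [12, 34] -> [4, 12, 34, 47]
  Split: [19, 44, 34, 35] -> [19, 44] and [34, 35]
    Split: [19, 44] -> [19] and [44]
    Merge: [19] + [44] -> [19, 44]
    Split: [34, 35] -> [34] and [35]
    Merge: [34] + [35] -> [34, 35]
  Merge: [19, 44] + [34, 35] -> [19, 34, 35, 44]
Merge: [4, 12, 34, 47] + [19, 34, 35, 44] -> [4, 12, 19, 34, 34, 35, 44, 47]

Final sorted array: [4, 12, 19, 34, 34, 35, 44, 47]

The merge sort proceeds by recursively splitting the array and merging sorted halves.
After all merges, the sorted array is [4, 12, 19, 34, 34, 35, 44, 47].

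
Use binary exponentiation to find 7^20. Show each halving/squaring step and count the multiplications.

Computing 7^20 by squaring (build up from 7^1; each line after the first costs one multiplication):

7^1 = 7
7^2 = (7^1)^2 = 7^2 = 49
7^4 = (7^2)^2 = 49^2 = 2401
7^5 = 7 * 7^4 = 7 * 2401 = 16807
7^10 = (7^5)^2 = 16807^2 = 282475249
7^20 = (7^10)^2 = 282475249^2 = 79792266297612001

Result: 79792266297612001
Multiplications needed: 5 (5 lines after 7^1)

7^20 = 79792266297612001. Using exponentiation by squaring, this requires 5 multiplications. The key idea: if the exponent is even, square the half-power; if odd, multiply by the base once.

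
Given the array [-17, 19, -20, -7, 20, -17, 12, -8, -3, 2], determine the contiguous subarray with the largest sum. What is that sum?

Using Kadane's algorithm on [-17, 19, -20, -7, 20, -17, 12, -8, -3, 2]:

Scanning through the array:
Position 1 (value 19): max_ending_here = 19, max_so_far = 19
Position 2 (value -20): max_ending_here = -1, max_so_far = 19
Position 3 (value -7): max_ending_here = -7, max_so_far = 19
Position 4 (value 20): max_ending_here = 20, max_so_far = 20
Position 5 (value -17): max_ending_here = 3, max_so_far = 20
Position 6 (value 12): max_ending_here = 15, max_so_far = 20
Position 7 (value -8): max_ending_here = 7, max_so_far = 20
Position 8 (value -3): max_ending_here = 4, max_so_far = 20
Position 9 (value 2): max_ending_here = 6, max_so_far = 20

Maximum subarray: [20]
Maximum sum: 20

The maximum subarray is [20] with sum 20. This subarray runs from index 4 to index 4.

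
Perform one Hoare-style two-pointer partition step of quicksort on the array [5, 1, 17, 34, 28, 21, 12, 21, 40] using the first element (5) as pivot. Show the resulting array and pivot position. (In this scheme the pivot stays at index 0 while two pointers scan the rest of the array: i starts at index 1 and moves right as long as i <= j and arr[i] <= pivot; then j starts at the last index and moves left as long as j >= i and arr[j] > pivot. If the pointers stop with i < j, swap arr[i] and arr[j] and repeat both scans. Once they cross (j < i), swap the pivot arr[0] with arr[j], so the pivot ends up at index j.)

Hoare-style two-pointer partition with pivot = 5:

Initial array: [5, 1, 17, 34, 28, 21, 12, 21, 40]

Pointers start at i = 1, j = 8.
i ends at 2, j ends at 1: the pointers have crossed (j < i), so scanning stops.

Swap pivot arr[0] with arr[1] to place pivot at position 1: [1, 5, 17, 34, 28, 21, 12, 21, 40]
Pivot position: 1

After partitioning with pivot 5, the array becomes [1, 5, 17, 34, 28, 21, 12, 21, 40]. The pivot is placed at index 1. All elements to the left of the pivot are <= 5, and all elements to the right are > 5.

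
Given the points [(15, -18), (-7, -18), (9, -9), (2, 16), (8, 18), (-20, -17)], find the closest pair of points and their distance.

Computing all pairwise distances among 6 points:

d((15, -18), (-7, -18)) = 22.0
d((15, -18), (9, -9)) = 10.8167
d((15, -18), (2, 16)) = 36.4005
d((15, -18), (8, 18)) = 36.6742
d((15, -18), (-20, -17)) = 35.0143
d((-7, -18), (9, -9)) = 18.3576
d((-7, -18), (2, 16)) = 35.171
d((-7, -18), (8, 18)) = 39.0
d((-7, -18), (-20, -17)) = 13.0384
d((9, -9), (2, 16)) = 25.9615
d((9, -9), (8, 18)) = 27.0185
d((9, -9), (-20, -17)) = 30.0832
d((2, 16), (8, 18)) = 6.3246 <-- minimum
d((2, 16), (-20, -17)) = 39.6611
d((8, 18), (-20, -17)) = 44.8219

Closest pair: (2, 16) and (8, 18) with distance 6.3246

The closest pair is (2, 16) and (8, 18) with Euclidean distance 6.3246. For 6 points, brute-force pairwise comparison is shown above. For large n, the divide-and-conquer algorithm (sort by x, recurse on halves, check the dividing strip) achieves O(n log n).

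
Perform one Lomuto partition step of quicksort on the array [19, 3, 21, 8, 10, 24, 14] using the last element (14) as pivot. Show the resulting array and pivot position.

Lomuto partition with pivot = 14:

Initial array: [19, 3, 21, 8, 10, 24, 14]

arr[0]=19 > 14: no swap
arr[1]=3 <= 14: swap with position 0, array becomes [3, 19, 21, 8, 10, 24, 14]
arr[2]=21 > 14: no swap
arr[3]=8 <= 14: swap with position 1, array becomes [3, 8, 21, 19, 10, 24, 14]
arr[4]=10 <= 14: swap with position 2, array becomes [3, 8, 10, 19, 21, 24, 14]
arr[5]=24 > 14: no swap

Place pivot at position 3: [3, 8, 10, 14, 21, 24, 19]
Pivot position: 3

After partitioning with pivot 14, the array becomes [3, 8, 10, 14, 21, 24, 19]. The pivot is placed at index 3. All elements to the left of the pivot are <= 14, and all elements to the right are > 14.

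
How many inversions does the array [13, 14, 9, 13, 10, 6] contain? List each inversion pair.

Finding inversions in [13, 14, 9, 13, 10, 6]:

(0, 2): arr[0]=13 > arr[2]=9
(0, 4): arr[0]=13 > arr[4]=10
(0, 5): arr[0]=13 > arr[5]=6
(1, 2): arr[1]=14 > arr[2]=9
(1, 3): arr[1]=14 > arr[3]=13
(1, 4): arr[1]=14 > arr[4]=10
(1, 5): arr[1]=14 > arr[5]=6
(2, 5): arr[2]=9 > arr[5]=6
(3, 4): arr[3]=13 > arr[4]=10
(3, 5): arr[3]=13 > arr[5]=6
(4, 5): arr[4]=10 > arr[5]=6

Total inversions: 11

The array has 11 inversion(s): (0,2), (0,4), (0,5), (1,2), (1,3), (1,4), (1,5), (2,5), (3,4), (3,5), (4,5). Each pair (i,j) satisfies i < j and arr[i] > arr[j].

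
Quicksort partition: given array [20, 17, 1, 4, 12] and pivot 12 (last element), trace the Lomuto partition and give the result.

Lomuto partition with pivot = 12:

Initial array: [20, 17, 1, 4, 12]

arr[0]=20 > 12: no swap
arr[1]=17 > 12: no swap
arr[2]=1 <= 12: swap with position 0, array becomes [1, 17, 20, 4, 12]
arr[3]=4 <= 12: swap with position 1, array becomes [1, 4, 20, 17, 12]

Place pivot at position 2: [1, 4, 12, 17, 20]
Pivot position: 2

After partitioning with pivot 12, the array becomes [1, 4, 12, 17, 20]. The pivot is placed at index 2. All elements to the left of the pivot are <= 12, and all elements to the right are > 12.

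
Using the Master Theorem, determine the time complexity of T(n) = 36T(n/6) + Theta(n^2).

Master Theorem for T(n) = 36T(n/6) + O(n^2):

a = 36, b = 6, c = 2
log_b(a) = log_6(36) = 2.0000

Case 2: c = 2 = log_6(36) = 2.0000
T(n) = O(n^2 log n) = O(n^2 log n)

For T(n) = 36T(n/6) + O(n^2): log_6(36) = 2.0000. This is Case 2 of the Master Theorem (c = log_b(a), equal work at all levels), giving O(n^2 log n).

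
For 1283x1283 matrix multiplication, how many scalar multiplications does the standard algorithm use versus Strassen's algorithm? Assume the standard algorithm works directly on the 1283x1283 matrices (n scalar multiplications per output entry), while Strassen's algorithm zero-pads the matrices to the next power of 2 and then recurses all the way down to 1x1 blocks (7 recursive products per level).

Matrix multiplication for 1283x1283 matrices:

Strassen's algorithm requires power-of-2 dimensions. Pad 1283x1283 to 2048x2048 (next power of 2).

Standard algorithm: 1283^3 = 2111932187 multiplications
Strassen's algorithm: 7^(log2(2048)) = 7^11 = 1977326743 multiplications
Savings: 2111932187 - 1977326743 = 134605444 multiplications

Standard: 2111932187 multiplications (1283^3). Strassen: 1977326743 multiplications (7^11, after padding to 2048x2048). Strassen reduces 8 recursive multiplications to 7 at each level.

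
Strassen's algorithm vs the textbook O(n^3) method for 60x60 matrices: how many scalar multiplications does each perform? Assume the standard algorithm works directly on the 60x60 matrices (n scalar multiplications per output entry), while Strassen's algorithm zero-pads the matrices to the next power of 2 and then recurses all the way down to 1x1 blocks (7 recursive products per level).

Matrix multiplication for 60x60 matrices:

Strassen's algorithm requires power-of-2 dimensions. Pad 60x60 to 64x64 (next power of 2).

Standard algorithm: 60^3 = 216000 multiplications
Strassen's algorithm: 7^(log2(64)) = 7^6 = 117649 multiplications
Savings: 216000 - 117649 = 98351 multiplications

Standard: 216000 multiplications (60^3). Strassen: 117649 multiplications (7^6, after padding to 64x64). Strassen reduces 8 recursive multiplications to 7 at each level.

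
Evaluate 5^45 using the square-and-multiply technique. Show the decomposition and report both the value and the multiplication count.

Computing 5^45 by squaring (build up from 5^1; each line after the first costs one multiplication):

5^1 = 5
5^2 = (5^1)^2 = 5^2 = 25
5^4 = (5^2)^2 = 25^2 = 625
5^5 = 5 * 5^4 = 5 * 625 = 3125
5^10 = (5^5)^2 = 3125^2 = 9765625
5^11 = 5 * 5^10 = 5 * 9765625 = 48828125
5^22 = (5^11)^2 = 48828125^2 = 2384185791015625
5^44 = (5^22)^2 = 2384185791015625^2 = 5684341886080801486968994140625
5^45 = 5 * 5^44 = 5 * 5684341886080801486968994140625 = 28421709430404007434844970703125

Result: 28421709430404007434844970703125
Multiplications needed: 8 (8 lines after 5^1)

5^45 = 28421709430404007434844970703125. Using exponentiation by squaring, this requires 8 multiplications. The key idea: if the exponent is even, square the half-power; if odd, multiply by the base once.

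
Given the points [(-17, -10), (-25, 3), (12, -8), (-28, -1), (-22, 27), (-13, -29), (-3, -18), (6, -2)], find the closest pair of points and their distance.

Computing all pairwise distances among 8 points:

d((-17, -10), (-25, 3)) = 15.2643
d((-17, -10), (12, -8)) = 29.0689
d((-17, -10), (-28, -1)) = 14.2127
d((-17, -10), (-22, 27)) = 37.3363
d((-17, -10), (-13, -29)) = 19.4165
d((-17, -10), (-3, -18)) = 16.1245
d((-17, -10), (6, -2)) = 24.3516
d((-25, 3), (12, -8)) = 38.6005
d((-25, 3), (-28, -1)) = 5.0 <-- minimum
d((-25, 3), (-22, 27)) = 24.1868
d((-25, 3), (-13, -29)) = 34.176
d((-25, 3), (-3, -18)) = 30.4138
d((-25, 3), (6, -2)) = 31.4006
d((12, -8), (-28, -1)) = 40.6079
d((12, -8), (-22, 27)) = 48.7955
d((12, -8), (-13, -29)) = 32.6497
d((12, -8), (-3, -18)) = 18.0278
d((12, -8), (6, -2)) = 8.4853
d((-28, -1), (-22, 27)) = 28.6356
d((-28, -1), (-13, -29)) = 31.7648
d((-28, -1), (-3, -18)) = 30.2324
d((-28, -1), (6, -2)) = 34.0147
d((-22, 27), (-13, -29)) = 56.7186
d((-22, 27), (-3, -18)) = 48.8467
d((-22, 27), (6, -2)) = 40.3113
d((-13, -29), (-3, -18)) = 14.8661
d((-13, -29), (6, -2)) = 33.0151
d((-3, -18), (6, -2)) = 18.3576

Closest pair: (-25, 3) and (-28, -1) with distance 5.0

The closest pair is (-25, 3) and (-28, -1) with Euclidean distance 5.0. For 8 points, brute-force pairwise comparison is shown above. For large n, the divide-and-conquer algorithm (sort by x, recurse on halves, check the dividing strip) achieves O(n log n).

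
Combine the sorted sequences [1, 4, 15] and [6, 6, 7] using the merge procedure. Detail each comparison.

Merging process:

Compare 1 vs 6: take 1 from left. Merged: [1]
Compare 4 vs 6: take 4 from left. Merged: [1, 4]
Compare 15 vs 6: take 6 from right. Merged: [1, 4, 6]
Compare 15 vs 6: take 6 from right. Merged: [1, 4, 6, 6]
Compare 15 vs 7: take 7 from right. Merged: [1, 4, 6, 6, 7]
Append remaining from left: [15]. Merged: [1, 4, 6, 6, 7, 15]

Final merged array: [1, 4, 6, 6, 7, 15]
Total comparisons: 5

The merged array is [1, 4, 6, 6, 7, 15], requiring 5 comparisons. The merge step runs in O(n) time where n is the total number of elements.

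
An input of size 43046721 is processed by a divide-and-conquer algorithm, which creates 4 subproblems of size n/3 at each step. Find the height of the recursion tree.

For divide and conquer with division factor 3:

Problem sizes at each level:
Level 0: 43046721
Level 1: 14348907
Level 2: 4782969
Level 3: 1594323
Level 4: 531441
Level 5: 177147
Level 6: 59049
Level 7: 19683
Level 8: 6561
Level 9: 2187
Level 10: 729
Level 11: 243
Level 12: 81
Level 13: 27
Level 14: 9
Level 15: 3
Level 16: 1

The root is level 0 and the size-1 base case is level 16 (the tree spans levels 0 through 16, i.e. 17 levels counting the root), so the depth is the number of divisions: log_3(43046721) = 16

The recursion tree depth is log_3(43046721) = 16. At each level, the problem size is divided by 3, so it takes 16 divisions to reduce to a base case of size 1. The algorithm makes 4 recursive calls at each level.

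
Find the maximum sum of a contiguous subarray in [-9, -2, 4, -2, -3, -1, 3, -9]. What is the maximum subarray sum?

Using Kadane's algorithm on [-9, -2, 4, -2, -3, -1, 3, -9]:

Scanning through the array:
Position 1 (value -2): max_ending_here = -2, max_so_far = -2
Position 2 (value 4): max_ending_here = 4, max_so_far = 4
Position 3 (value -2): max_ending_here = 2, max_so_far = 4
Position 4 (value -3): max_ending_here = -1, max_so_far = 4
Position 5 (value -1): max_ending_here = -1, max_so_far = 4
Position 6 (value 3): max_ending_here = 3, max_so_far = 4
Position 7 (value -9): max_ending_here = -6, max_so_far = 4

Maximum subarray: [4]
Maximum sum: 4

The maximum subarray is [4] with sum 4. This subarray runs from index 2 to index 2.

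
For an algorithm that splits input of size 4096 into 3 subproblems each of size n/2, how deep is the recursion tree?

For divide and conquer with division factor 2:

Problem sizes at each level:
Level 0: 4096
Level 1: 2048
Level 2: 1024
Level 3: 512
Level 4: 256
Level 5: 128
Level 6: 64
Level 7: 32
Level 8: 16
Level 9: 8
Level 10: 4
Level 11: 2
Level 12: 1

The root is level 0 and the size-1 base case is level 12 (the tree spans levels 0 through 12, i.e. 13 levels counting the root), so the depth is the number of divisions: log_2(4096) = 12

The recursion tree depth is log_2(4096) = 12. At each level, the problem size is divided by 2, so it takes 12 divisions to reduce to a base case of size 1. The algorithm makes 3 recursive calls at each level.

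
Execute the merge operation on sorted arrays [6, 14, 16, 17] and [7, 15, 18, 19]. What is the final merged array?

Merging process:

Compare 6 vs 7: take 6 from left. Merged: [6]
Compare 14 vs 7: take 7 from right. Merged: [6, 7]
Compare 14 vs 15: take 14 from left. Merged: [6, 7, 14]
Compare 16 vs 15: take 15 from right. Merged: [6, 7, 14, 15]
Compare 16 vs 18: take 16 from left. Merged: [6, 7, 14, 15, 16]
Compare 17 vs 18: take 17 from left. Merged: [6, 7, 14, 15, 16, 17]
Append remaining from right: [18, 19]. Merged: [6, 7, 14, 15, 16, 17, 18, 19]

Final merged array: [6, 7, 14, 15, 16, 17, 18, 19]
Total comparisons: 6

The merged array is [6, 7, 14, 15, 16, 17, 18, 19], requiring 6 comparisons. The merge step runs in O(n) time where n is the total number of elements.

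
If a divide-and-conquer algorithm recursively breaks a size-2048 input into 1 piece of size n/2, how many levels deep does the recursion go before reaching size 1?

For divide and conquer with division factor 2:

Problem sizes at each level:
Level 0: 2048
Level 1: 1024
Level 2: 512
Level 3: 256
Level 4: 128
Level 5: 64
Level 6: 32
Level 7: 16
Level 8: 8
Level 9: 4
Level 10: 2
Level 11: 1

The root is level 0 and the size-1 base case is level 11 (the tree spans levels 0 through 11, i.e. 12 levels counting the root), so the depth is the number of divisions: log_2(2048) = 11

The recursion tree depth is log_2(2048) = 11. At each level, the problem size is divided by 2, so it takes 11 divisions to reduce to a base case of size 1. The algorithm makes 1 recursive call at each level.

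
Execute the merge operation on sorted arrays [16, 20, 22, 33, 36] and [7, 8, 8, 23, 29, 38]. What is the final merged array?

Merging process:

Compare 16 vs 7: take 7 from right. Merged: [7]
Compare 16 vs 8: take 8 from right. Merged: [7, 8]
Compare 16 vs 8: take 8 from right. Merged: [7, 8, 8]
Compare 16 vs 23: take 16 from left. Merged: [7, 8, 8, 16]
Compare 20 vs 23: take 20 from left. Merged: [7, 8, 8, 16, 20]
Compare 22 vs 23: take 22 from left. Merged: [7, 8, 8, 16, 20, 22]
Compare 33 vs 23: take 23 from right. Merged: [7, 8, 8, 16, 20, 22, 23]
Compare 33 vs 29: take 29 from right. Merged: [7, 8, 8, 16, 20, 22, 23, 29]
Compare 33 vs 38: take 33 from left. Merged: [7, 8, 8, 16, 20, 22, 23, 29, 33]
Compare 36 vs 38: take 36 from left. Merged: [7, 8, 8, 16, 20, 22, 23, 29, 33, 36]
Append remaining from right: [38]. Merged: [7, 8, 8, 16, 20, 22, 23, 29, 33, 36, 38]

Final merged array: [7, 8, 8, 16, 20, 22, 23, 29, 33, 36, 38]
Total comparisons: 10

The merged array is [7, 8, 8, 16, 20, 22, 23, 29, 33, 36, 38], requiring 10 comparisons. The merge step runs in O(n) time where n is the total number of elements.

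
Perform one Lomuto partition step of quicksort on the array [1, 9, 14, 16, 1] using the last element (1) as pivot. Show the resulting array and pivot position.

Lomuto partition with pivot = 1:

Initial array: [1, 9, 14, 16, 1]

arr[0]=1 <= 1: swap with position 0, array becomes [1, 9, 14, 16, 1]
arr[1]=9 > 1: no swap
arr[2]=14 > 1: no swap
arr[3]=16 > 1: no swap

Place pivot at position 1: [1, 1, 14, 16, 9]
Pivot position: 1

After partitioning with pivot 1, the array becomes [1, 1, 14, 16, 9]. The pivot is placed at index 1. All elements to the left of the pivot are <= 1, and all elements to the right are > 1.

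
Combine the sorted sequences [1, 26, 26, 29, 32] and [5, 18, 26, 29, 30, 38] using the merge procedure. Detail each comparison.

Merging process:

Compare 1 vs 5: take 1 from left. Merged: [1]
Compare 26 vs 5: take 5 from right. Merged: [1, 5]
Compare 26 vs 18: take 18 from right. Merged: [1, 5, 18]
Compare 26 vs 26: take 26 from left. Merged: [1, 5, 18, 26]
Compare 26 vs 26: take 26 from left. Merged: [1, 5, 18, 26, 26]
Compare 29 vs 26: take 26 from right. Merged: [1, 5, 18, 26, 26, 26]
Compare 29 vs 29: take 29 from left. Merged: [1, 5, 18, 26, 26, 26, 29]
Compare 32 vs 29: take 29 from right. Merged: [1, 5, 18, 26, 26, 26, 29, 29]
Compare 32 vs 30: take 30 from right. Merged: [1, 5, 18, 26, 26, 26, 29, 29, 30]
Compare 32 vs 38: take 32 from left. Merged: [1, 5, 18, 26, 26, 26, 29, 29, 30, 32]
Append remaining from right: [38]. Merged: [1, 5, 18, 26, 26, 26, 29, 29, 30, 32, 38]

Final merged array: [1, 5, 18, 26, 26, 26, 29, 29, 30, 32, 38]
Total comparisons: 10

The merged array is [1, 5, 18, 26, 26, 26, 29, 29, 30, 32, 38], requiring 10 comparisons. The merge step runs in O(n) time where n is the total number of elements.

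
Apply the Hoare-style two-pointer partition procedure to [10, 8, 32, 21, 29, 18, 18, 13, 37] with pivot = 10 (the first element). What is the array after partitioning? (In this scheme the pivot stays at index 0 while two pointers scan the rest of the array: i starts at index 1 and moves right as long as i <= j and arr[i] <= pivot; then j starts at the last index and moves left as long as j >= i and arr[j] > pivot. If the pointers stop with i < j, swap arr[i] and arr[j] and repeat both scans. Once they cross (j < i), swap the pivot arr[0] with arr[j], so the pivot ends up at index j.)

Hoare-style two-pointer partition with pivot = 10:

Initial array: [10, 8, 32, 21, 29, 18, 18, 13, 37]

Pointers start at i = 1, j = 8.
i ends at 2, j ends at 1: the pointers have crossed (j < i), so scanning stops.

Swap pivot arr[0] with arr[1] to place pivot at position 1: [8, 10, 32, 21, 29, 18, 18, 13, 37]
Pivot position: 1

After partitioning with pivot 10, the array becomes [8, 10, 32, 21, 29, 18, 18, 13, 37]. The pivot is placed at index 1. All elements to the left of the pivot are <= 10, and all elements to the right are > 10.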